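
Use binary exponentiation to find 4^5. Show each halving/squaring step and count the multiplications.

Computing 4^5 by squaring (build up from 4^1; each line after the first costs one multiplication):

4^1 = 4
4^2 = (4^1)^2 = 4^2 = 16
4^4 = (4^2)^2 = 16^2 = 256
4^5 = 4 * 4^4 = 4 * 256 = 1024

Result: 1024
Multiplications needed: 3 (3 lines after 4^1)

4^5 = 1024. Using exponentiation by squaring, this requires 3 multiplications. The key idea: if the exponent is even, square the half-power; if odd, multiply by the base once.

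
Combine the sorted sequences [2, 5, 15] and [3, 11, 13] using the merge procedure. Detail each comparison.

Merging process:

Compare 2 vs 3: take 2 from left. Merged: [2]
Compare 5 vs 3: take 3 from right. Merged: [2, 3]
Compare 5 vs 11: take 5 from left. Merged: [2, 3, 5]
Compare 15 vs 11: take 11 from right. Merged: [2, 3, 5, 11]
Compare 15 vs 13: take 13 from right. Merged: [2, 3, 5, 11, 13]
Append remaining from left: [15]. Merged: [2, 3, 5, 11, 13, 15]

Final merged array: [2, 3, 5, 11, 13, 15]
Total comparisons: 5

The merged array is [2, 3, 5, 11, 13, 15], requiring 5 comparisons. The merge step runs in O(n) time where n is the total number of elements.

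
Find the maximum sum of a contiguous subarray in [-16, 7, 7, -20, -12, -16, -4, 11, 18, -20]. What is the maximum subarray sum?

Using Kadane's algorithm on [-16, 7, 7, -20, -12, -16, -4, 11, 18, -20]:

Scanning through the array:
Position 1 (value 7): max_ending_here = 7, max_so_far = 7
Position 2 (value 7): max_ending_here = 14, max_so_far = 14
Position 3 (value -20): max_ending_here = -6, max_so_far = 14
Position 4 (value -12): max_ending_here = -12, max_so_far = 14
Position 5 (value -16): max_ending_here = -16, max_so_far = 14
Position 6 (value -4): max_ending_here = -4, max_so_far = 14
Position 7 (value 11): max_ending_here = 11, max_so_far = 14
Position 8 (value 18): max_ending_here = 29, max_so_far = 29
Position 9 (value -20): max_ending_here = 9, max_so_far = 29

Maximum subarray: [11, 18]
Maximum sum: 29

The maximum subarray is [11, 18] with sum 29. This subarray runs from index 7 to index 8.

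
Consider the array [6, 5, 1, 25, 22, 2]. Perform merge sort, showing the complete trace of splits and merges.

Merge sort trace:

Split: [6, 5, 1, 25, 22, 2] -> [6, 5, 1] and [25, 22, 2]
  Split: [6, 5, 1] -> [6] and [5, 1]
    Split: [5, 1] -> [5] and [1]
    Merge: [5] + [1] -> [1, 5]
  Merge: [6] + [1, 5] -> [1, 5, 6]
  Split: [25, 22, 2] -> [25] and [22, 2]
    Split: [22, 2] -> [22] and [2]
    Merge: [22] + [2] -> [2, 22]
  Merge: [25] + [2, 22] -> [2, 22, 25]
Merge: [1, 5, 6] + [2, 22, 25] -> [1, 2, 5, 6, 22, 25]

Final sorted array: [1, 2, 5, 6, 22, 25]

The merge sort proceeds by recursively splitting the array and merging sorted halves.
After all merges, the sorted array is [1, 2, 5, 6, 22, 25].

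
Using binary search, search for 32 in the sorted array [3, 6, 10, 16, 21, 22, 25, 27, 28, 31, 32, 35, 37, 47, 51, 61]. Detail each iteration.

Binary search for 32 in [3, 6, 10, 16, 21, 22, 25, 27, 28, 31, 32, 35, 37, 47, 51, 61]:

lo=0, hi=15, mid=7, arr[mid]=27 -> 27 < 32, search right half
lo=8, hi=15, mid=11, arr[mid]=35 -> 35 > 32, search left half
lo=8, hi=10, mid=9, arr[mid]=31 -> 31 < 32, search right half
lo=10, hi=10, mid=10, arr[mid]=32 -> Found target at index 10!

Binary search finds 32 at index 10 after 4 comparisons. The search repeatedly halves the search space by comparing with the middle element.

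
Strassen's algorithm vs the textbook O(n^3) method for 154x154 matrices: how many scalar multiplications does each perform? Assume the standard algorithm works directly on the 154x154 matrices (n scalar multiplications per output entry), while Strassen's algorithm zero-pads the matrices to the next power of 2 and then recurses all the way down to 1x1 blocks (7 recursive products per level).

Matrix multiplication for 154x154 matrices:

Strassen's algorithm requires power-of-2 dimensions. Pad 154x154 to 256x256 (next power of 2).

Standard algorithm: 154^3 = 3652264 multiplications
Strassen's algorithm: 7^(log2(256)) = 7^8 = 5764801 multiplications
Difference: 3652264 - 5764801 = -2112537 (Strassen uses MORE here due to padding overhead — for small or just-over-power-of-2 n, padding can outweigh the per-level savings)

Standard: 3652264 multiplications (154^3). Strassen: 5764801 multiplications (7^8, after padding to 256x256). Strassen reduces 8 recursive multiplications to 7 at each level.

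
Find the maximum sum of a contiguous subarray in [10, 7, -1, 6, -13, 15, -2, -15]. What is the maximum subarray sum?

Using Kadane's algorithm on [10, 7, -1, 6, -13, 15, -2, -15]:

Scanning through the array:
Position 1 (value 7): max_ending_here = 17, max_so_far = 17
Position 2 (value -1): max_ending_here = 16, max_so_far = 17
Position 3 (value 6): max_ending_here = 22, max_so_far = 22
Position 4 (value -13): max_ending_here = 9, max_so_far = 22
Position 5 (value 15): max_ending_here = 24, max_so_far = 24
Position 6 (value -2): max_ending_here = 22, max_so_far = 24
Position 7 (value -15): max_ending_here = 7, max_so_far = 24

Maximum subarray: [10, 7, -1, 6, -13, 15]
Maximum sum: 24

The maximum subarray is [10, 7, -1, 6, -13, 15] with sum 24. This subarray runs from index 0 to index 5.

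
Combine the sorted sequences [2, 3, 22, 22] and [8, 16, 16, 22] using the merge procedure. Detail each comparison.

Merging process:

Compare 2 vs 8: take 2 from left. Merged: [2]
Compare 3 vs 8: take 3 from left. Merged: [2, 3]
Compare 22 vs 8: take 8 from right. Merged: [2, 3, 8]
Compare 22 vs 16: take 16 from right. Merged: [2, 3, 8, 16]
Compare 22 vs 16: take 16 from right. Merged: [2, 3, 8, 16, 16]
Compare 22 vs 22: take 22 from left. Merged: [2, 3, 8, 16, 16, 22]
Compare 22 vs 22: take 22 from left. Merged: [2, 3, 8, 16, 16, 22, 22]
Append remaining from right: [22]. Merged: [2, 3, 8, 16, 16, 22, 22, 22]

Final merged array: [2, 3, 8, 16, 16, 22, 22, 22]
Total comparisons: 7

The merged array is [2, 3, 8, 16, 16, 22, 22, 22], requiring 7 comparisons. The merge step runs in O(n) time where n is the total number of elements.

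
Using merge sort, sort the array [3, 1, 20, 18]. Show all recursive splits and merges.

Merge sort trace:

Split: [3, 1, 20, 18] -> [3, 1] and [20, 18]
  Split: [3, 1] -> [3] and [1]
  Merge: [3] + [1] -> [1, 3]
  Split: [20, 18] -> [20] and [18]
  Merge: [20] + [18] -> [18, 20]
Merge: [1, 3] + [18, 20] -> [1, 3, 18, 20]

Final sorted array: [1, 3, 18, 20]

The merge sort proceeds by recursively splitting the array and merging sorted halves.
After all merges, the sorted array is [1, 3, 18, 20].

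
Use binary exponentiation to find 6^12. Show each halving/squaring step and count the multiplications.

Computing 6^12 by squaring (build up from 6^1; each line after the first costs one multiplication):

6^1 = 6
6^2 = (6^1)^2 = 6^2 = 36
6^3 = 6 * 6^2 = 6 * 36 = 216
6^6 = (6^3)^2 = 216^2 = 46656
6^12 = (6^6)^2 = 46656^2 = 2176782336

Result: 2176782336
Multiplications needed: 4 (4 lines after 6^1)

6^12 = 2176782336. Using exponentiation by squaring, this requires 4 multiplications. The key idea: if the exponent is even, square the half-power; if odd, multiply by the base once.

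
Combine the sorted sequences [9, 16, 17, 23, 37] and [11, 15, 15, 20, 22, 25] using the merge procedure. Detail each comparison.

Merging process:

Compare 9 vs 11: take 9 from left. Merged: [9]
Compare 16 vs 11: take 11 from right. Merged: [9, 11]
Compare 16 vs 15: take 15 from right. Merged: [9, 11, 15]
Compare 16 vs 15: take 15 from right. Merged: [9, 11, 15, 15]
Compare 16 vs 20: take 16 from left. Merged: [9, 11, 15, 15, 16]
Compare 17 vs 20: take 17 from left. Merged: [9, 11, 15, 15, 16, 17]
Compare 23 vs 20: take 20 from right. Merged: [9, 11, 15, 15, 16, 17, 20]
Compare 23 vs 22: take 22 from right. Merged: [9, 11, 15, 15, 16, 17, 20, 22]
Compare 23 vs 25: take 23 from left. Merged: [9, 11, 15, 15, 16, 17, 20, 22, 23]
Compare 37 vs 25: take 25 from right. Merged: [9, 11, 15, 15, 16, 17, 20, 22, 23, 25]
Append remaining from left: [37]. Merged: [9, 11, 15, 15, 16, 17, 20, 22, 23, 25, 37]

Final merged array: [9, 11, 15, 15, 16, 17, 20, 22, 23, 25, 37]
Total comparisons: 10

The merged array is [9, 11, 15, 15, 16, 17, 20, 22, 23, 25, 37], requiring 10 comparisons. The merge step runs in O(n) time where n is the total number of elements.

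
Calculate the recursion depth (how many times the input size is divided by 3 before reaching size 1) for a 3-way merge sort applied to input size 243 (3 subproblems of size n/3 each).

For divide and conquer with division factor 3:

Problem sizes at each level:
Level 0: 243
Level 1: 81
Level 2: 27
Level 3: 9
Level 4: 3
Level 5: 1

The root is level 0 and the size-1 base case is level 5 (the tree spans levels 0 through 5, i.e. 6 levels counting the root), so the depth is the number of divisions: log_3(243) = 5

The recursion tree depth is log_3(243) = 5. At each level, the problem size is divided by 3, so it takes 5 divisions to reduce to a base case of size 1. The algorithm makes 3 recursive calls at each level.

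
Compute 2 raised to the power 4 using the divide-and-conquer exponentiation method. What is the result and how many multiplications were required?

Computing 2^4 by squaring (build up from 2^1; each line after the first costs one multiplication):

2^1 = 2
2^2 = (2^1)^2 = 2^2 = 4
2^4 = (2^2)^2 = 4^2 = 16

Result: 16
Multiplications needed: 2 (2 lines after 2^1)

2^4 = 16. Using exponentiation by squaring, this requires 2 multiplications. The key idea: if the exponent is even, square the half-power; if odd, multiply by the base once.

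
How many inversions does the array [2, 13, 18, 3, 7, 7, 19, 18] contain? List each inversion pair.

Finding inversions in [2, 13, 18, 3, 7, 7, 19, 18]:

(1, 3): arr[1]=13 > arr[3]=3
(1, 4): arr[1]=13 > arr[4]=7
(1, 5): arr[1]=13 > arr[5]=7
(2, 3): arr[2]=18 > arr[3]=3
(2, 4): arr[2]=18 > arr[4]=7
(2, 5): arr[2]=18 > arr[5]=7
(6, 7): arr[6]=19 > arr[7]=18

Total inversions: 7

The array has 7 inversion(s): (1,3), (1,4), (1,5), (2,3), (2,4), (2,5), (6,7). Each pair (i,j) satisfies i < j and arr[i] > arr[j].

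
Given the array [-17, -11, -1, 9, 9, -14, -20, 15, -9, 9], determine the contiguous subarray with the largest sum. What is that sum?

Using Kadane's algorithm on [-17, -11, -1, 9, 9, -14, -20, 15, -9, 9]:

Scanning through the array:
Position 1 (value -11): max_ending_here = -11, max_so_far = -11
Position 2 (value -1): max_ending_here = -1, max_so_far = -1
Position 3 (value 9): max_ending_here = 9, max_so_far = 9
Position 4 (value 9): max_ending_here = 18, max_so_far = 18
Position 5 (value -14): max_ending_here = 4, max_so_far = 18
Position 6 (value -20): max_ending_here = -16, max_so_far = 18
Position 7 (value 15): max_ending_here = 15, max_so_far = 18
Position 8 (value -9): max_ending_here = 6, max_so_far = 18
Position 9 (value 9): max_ending_here = 15, max_so_far = 18

Maximum subarray: [9, 9]
Maximum sum: 18

The maximum subarray is [9, 9] with sum 18. This subarray runs from index 3 to index 4.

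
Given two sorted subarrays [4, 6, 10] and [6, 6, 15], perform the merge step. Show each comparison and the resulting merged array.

Merging process:

Compare 4 vs 6: take 4 from left. Merged: [4]
Compare 6 vs 6: take 6 from left. Merged: [4, 6]
Compare 10 vs 6: take 6 from right. Merged: [4, 6, 6]
Compare 10 vs 6: take 6 from right. Merged: [4, 6, 6, 6]
Compare 10 vs 15: take 10 from left. Merged: [4, 6, 6, 6, 10]
Append remaining from right: [15]. Merged: [4, 6, 6, 6, 10, 15]

Final merged array: [4, 6, 6, 6, 10, 15]
Total comparisons: 5

The merged array is [4, 6, 6, 6, 10, 15], requiring 5 comparisons. The merge step runs in O(n) time where n is the total number of elements.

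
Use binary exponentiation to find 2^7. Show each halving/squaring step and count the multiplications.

Computing 2^7 by squaring (build up from 2^1; each line after the first costs one multiplication):

2^1 = 2
2^2 = (2^1)^2 = 2^2 = 4
2^3 = 2 * 2^2 = 2 * 4 = 8
2^6 = (2^3)^2 = 8^2 = 64
2^7 = 2 * 2^6 = 2 * 64 = 128

Result: 128
Multiplications needed: 4 (4 lines after 2^1)

2^7 = 128. Using exponentiation by squaring, this requires 4 multiplications. The key idea: if the exponent is even, square the half-power; if odd, multiply by the base once.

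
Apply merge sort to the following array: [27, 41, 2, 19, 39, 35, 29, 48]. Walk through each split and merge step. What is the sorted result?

Merge sort trace:

Split: [27, 41, 2, 19, 39, 35, 29, 48] -> [27, 41, 2, 19] and [39, 35, 29, 48]
  Split: [27, 41, 2, 19] -> [27, 41] and [2, 19]
    Split: [27, 41] -> [27] and [41]
    Merge: [27] + [41] -> [27, 41]
    Split: [2, 19] -> [2] and [19]
    Merge: [2] + [19] -> [2, 19]
  Merge: [27, 41] + [2, 19] -> [2, 19, 27, 41]
  Split: [39, 35, 29, 48] -> [39, 35] and [29, 48]
    Split: [39, 35] -> [39] and [35]
    Merge: [39] + [35] -> [35, 39]
    Split: [29, 48] -> [29] and [48]
    Merge: [29] + [48] -> [29, 48]
  Merge: [35, 39] + [29, 48] -> [29, 35, 39, 48]
Merge: [2, 19, 27, 41] + [29, 35, 39, 48] -> [2, 19, 27, 29, 35, 39, 41, 48]

Final sorted array: [2, 19, 27, 29, 35, 39, 41, 48]

The merge sort proceeds by recursively splitting the array and merging sorted halves.
After all merges, the sorted array is [2, 19, 27, 29, 35, 39, 41, 48].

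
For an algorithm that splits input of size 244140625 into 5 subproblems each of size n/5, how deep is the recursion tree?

For divide and conquer with division factor 5:

Problem sizes at each level:
Level 0: 244140625
Level 1: 48828125
Level 2: 9765625
Level 3: 1953125
Level 4: 390625
Level 5: 78125
Level 6: 15625
Level 7: 3125
Level 8: 625
Level 9: 125
Level 10: 25
Level 11: 5
Level 12: 1

The root is level 0 and the size-1 base case is level 12 (the tree spans levels 0 through 12, i.e. 13 levels counting the root), so the depth is the number of divisions: log_5(244140625) = 12

The recursion tree depth is log_5(244140625) = 12. At each level, the problem size is divided by 5, so it takes 12 divisions to reduce to a base case of size 1. The algorithm makes 5 recursive calls at each level.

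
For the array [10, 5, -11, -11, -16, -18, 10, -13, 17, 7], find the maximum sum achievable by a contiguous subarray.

Using Kadane's algorithm on [10, 5, -11, -11, -16, -18, 10, -13, 17, 7]:

Scanning through the array:
Position 1 (value 5): max_ending_here = 15, max_so_far = 15
Position 2 (value -11): max_ending_here = 4, max_so_far = 15
Position 3 (value -11): max_ending_here = -7, max_so_far = 15
Position 4 (value -16): max_ending_here = -16, max_so_far = 15
Position 5 (value -18): max_ending_here = -18, max_so_far = 15
Position 6 (value 10): max_ending_here = 10, max_so_far = 15
Position 7 (value -13): max_ending_here = -3, max_so_far = 15
Position 8 (value 17): max_ending_here = 17, max_so_far = 17
Position 9 (value 7): max_ending_here = 24, max_so_far = 24

Maximum subarray: [17, 7]
Maximum sum: 24

The maximum subarray is [17, 7] with sum 24. This subarray runs from index 8 to index 9.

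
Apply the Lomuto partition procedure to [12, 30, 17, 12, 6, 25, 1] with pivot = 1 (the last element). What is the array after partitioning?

Lomuto partition with pivot = 1:

Initial array: [12, 30, 17, 12, 6, 25, 1]

arr[0]=12 > 1: no swap
arr[1]=30 > 1: no swap
arr[2]=17 > 1: no swap
arr[3]=12 > 1: no swap
arr[4]=6 > 1: no swap
arr[5]=25 > 1: no swap

Place pivot at position 0: [1, 30, 17, 12, 6, 25, 12]
Pivot position: 0

After partitioning with pivot 1, the array becomes [1, 30, 17, 12, 6, 25, 12]. The pivot is placed at index 0. All elements to the left of the pivot are <= 1, and all elements to the right are > 1.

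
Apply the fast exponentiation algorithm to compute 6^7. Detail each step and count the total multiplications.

Computing 6^7 by squaring (build up from 6^1; each line after the first costs one multiplication):

6^1 = 6
6^2 = (6^1)^2 = 6^2 = 36
6^3 = 6 * 6^2 = 6 * 36 = 216
6^6 = (6^3)^2 = 216^2 = 46656
6^7 = 6 * 6^6 = 6 * 46656 = 279936

Result: 279936
Multiplications needed: 4 (4 lines after 6^1)

6^7 = 279936. Using exponentiation by squaring, this requires 4 multiplications. The key idea: if the exponent is even, square the half-power; if odd, multiply by the base once.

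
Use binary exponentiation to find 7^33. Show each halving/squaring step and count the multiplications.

Computing 7^33 by squaring (build up from 7^1; each line after the first costs one multiplication):

7^1 = 7
7^2 = (7^1)^2 = 7^2 = 49
7^4 = (7^2)^2 = 49^2 = 2401
7^8 = (7^4)^2 = 2401^2 = 5764801
7^16 = (7^8)^2 = 5764801^2 = 33232930569601
7^32 = (7^16)^2 = 33232930569601^2 = 1104427674243920646305299201
7^33 = 7 * 7^32 = 7 * 1104427674243920646305299201 = 7730993719707444524137094407

Result: 7730993719707444524137094407
Multiplications needed: 6 (6 lines after 7^1)

7^33 = 7730993719707444524137094407. Using exponentiation by squaring, this requires 6 multiplications. The key idea: if the exponent is even, square the half-power; if odd, multiply by the base once.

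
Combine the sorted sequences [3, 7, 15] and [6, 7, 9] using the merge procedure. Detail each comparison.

Merging process:

Compare 3 vs 6: take 3 from left. Merged: [3]
Compare 7 vs 6: take 6 from right. Merged: [3, 6]
Compare 7 vs 7: take 7 from left. Merged: [3, 6, 7]
Compare 15 vs 7: take 7 from right. Merged: [3, 6, 7, 7]
Compare 15 vs 9: take 9 from right. Merged: [3, 6, 7, 7, 9]
Append remaining from left: [15]. Merged: [3, 6, 7, 7, 9, 15]

Final merged array: [3, 6, 7, 7, 9, 15]
Total comparisons: 5

The merged array is [3, 6, 7, 7, 9, 15], requiring 5 comparisons. The merge step runs in O(n) time where n is the total number of elements.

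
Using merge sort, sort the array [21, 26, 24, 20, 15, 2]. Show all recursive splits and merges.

Merge sort trace:

Split: [21, 26, 24, 20, 15, 2] -> [21, 26, 24] and [20, 15, 2]
  Split: [21, 26, 24] -> [21] and [26, 24]
    Split: [26, 24] -> [26] and [24]
    Merge: [26] + [24] -> [24, 26]
  Merge: [21] + [24, 26] -> [21, 24, 26]
  Split: [20, 15, 2] -> [20] and [15, 2]
    Split: [15, 2] -> [15] and [2]
    Merge: [15] + [2] -> [2, 15]
  Merge: [20] + [2, 15] -> [2, 15, 20]
Merge: [21, 24, 26] + [2, 15, 20] -> [2, 15, 20, 21, 24, 26]

Final sorted array: [2, 15, 20, 21, 24, 26]

The merge sort proceeds by recursively splitting the array and merging sorted halves.
After all merges, the sorted array is [2, 15, 20, 21, 24, 26].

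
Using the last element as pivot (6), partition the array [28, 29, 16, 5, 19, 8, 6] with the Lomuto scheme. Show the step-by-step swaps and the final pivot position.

Lomuto partition with pivot = 6:

Initial array: [28, 29, 16, 5, 19, 8, 6]

arr[0]=28 > 6: no swap
arr[1]=29 > 6: no swap
arr[2]=16 > 6: no swap
arr[3]=5 <= 6: swap with position 0, array becomes [5, 29, 16, 28, 19, 8, 6]
arr[4]=19 > 6: no swap
arr[5]=8 > 6: no swap

Place pivot at position 1: [5, 6, 16, 28, 19, 8, 29]
Pivot position: 1

After partitioning with pivot 6, the array becomes [5, 6, 16, 28, 19, 8, 29]. The pivot is placed at index 1. All elements to the left of the pivot are <= 6, and all elements to the right are > 6.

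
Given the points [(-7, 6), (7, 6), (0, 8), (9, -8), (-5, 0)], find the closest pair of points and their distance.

Computing all pairwise distances among 5 points:

d((-7, 6), (7, 6)) = 14.0
d((-7, 6), (0, 8)) = 7.2801
d((-7, 6), (9, -8)) = 21.2603
d((-7, 6), (-5, 0)) = 6.3246 <-- minimum
d((7, 6), (0, 8)) = 7.2801
d((7, 6), (9, -8)) = 14.1421
d((7, 6), (-5, 0)) = 13.4164
d((0, 8), (9, -8)) = 18.3576
d((0, 8), (-5, 0)) = 9.434
d((9, -8), (-5, 0)) = 16.1245

Closest pair: (-7, 6) and (-5, 0) with distance 6.3246

The closest pair is (-7, 6) and (-5, 0) with Euclidean distance 6.3246. For 5 points, brute-force pairwise comparison is shown above. For large n, the divide-and-conquer algorithm (sort by x, recurse on halves, check the dividing strip) achieves O(n log n).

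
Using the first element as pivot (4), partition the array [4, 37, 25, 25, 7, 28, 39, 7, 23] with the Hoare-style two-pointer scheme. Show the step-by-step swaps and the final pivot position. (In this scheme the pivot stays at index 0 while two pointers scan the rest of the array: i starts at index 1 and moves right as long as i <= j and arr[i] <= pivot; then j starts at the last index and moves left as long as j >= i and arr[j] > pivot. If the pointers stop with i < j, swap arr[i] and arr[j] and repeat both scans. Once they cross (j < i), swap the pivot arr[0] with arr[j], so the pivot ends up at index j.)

Hoare-style two-pointer partition with pivot = 4:

Initial array: [4, 37, 25, 25, 7, 28, 39, 7, 23]

Pointers start at i = 1, j = 8.
i ends at 1, j ends at 0: the pointers have crossed (j < i), so scanning stops.

j = 0, so swapping arr[0] with arr[j] leaves the pivot at position 0: [4, 37, 25, 25, 7, 28, 39, 7, 23]
Pivot position: 0

After partitioning with pivot 4, the array becomes [4, 37, 25, 25, 7, 28, 39, 7, 23]. The pivot is placed at index 0. All elements to the left of the pivot are <= 4, and all elements to the right are > 4.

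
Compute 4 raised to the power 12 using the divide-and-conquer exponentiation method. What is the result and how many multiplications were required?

Computing 4^12 by squaring (build up from 4^1; each line after the first costs one multiplication):

4^1 = 4
4^2 = (4^1)^2 = 4^2 = 16
4^3 = 4 * 4^2 = 4 * 16 = 64
4^6 = (4^3)^2 = 64^2 = 4096
4^12 = (4^6)^2 = 4096^2 = 16777216

Result: 16777216
Multiplications needed: 4 (4 lines after 4^1)

4^12 = 16777216. Using exponentiation by squaring, this requires 4 multiplications. The key idea: if the exponent is even, square the half-power; if odd, multiply by the base once.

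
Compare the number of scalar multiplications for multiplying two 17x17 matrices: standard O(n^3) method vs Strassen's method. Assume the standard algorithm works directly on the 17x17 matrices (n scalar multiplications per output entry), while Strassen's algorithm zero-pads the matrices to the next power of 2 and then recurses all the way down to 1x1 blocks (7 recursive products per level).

Matrix multiplication for 17x17 matrices:

Strassen's algorithm requires power-of-2 dimensions. Pad 17x17 to 32x32 (next power of 2).

Standard algorithm: 17^3 = 4913 multiplications
Strassen's algorithm: 7^(log2(32)) = 7^5 = 16807 multiplications
Difference: 4913 - 16807 = -11894 (Strassen uses MORE here due to padding overhead — for small or just-over-power-of-2 n, padding can outweigh the per-level savings)

Standard: 4913 multiplications (17^3). Strassen: 16807 multiplications (7^5, after padding to 32x32). Strassen reduces 8 recursive multiplications to 7 at each level.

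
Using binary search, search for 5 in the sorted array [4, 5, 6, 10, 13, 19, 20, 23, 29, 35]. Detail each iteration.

Binary search for 5 in [4, 5, 6, 10, 13, 19, 20, 23, 29, 35]:

lo=0, hi=9, mid=4, arr[mid]=13 -> 13 > 5, search left half
lo=0, hi=3, mid=1, arr[mid]=5 -> Found target at index 1!

Binary search finds 5 at index 1 after 2 comparisons. The search repeatedly halves the search space by comparing with the middle element.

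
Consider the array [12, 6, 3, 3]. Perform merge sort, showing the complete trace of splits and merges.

Merge sort trace:

Split: [12, 6, 3, 3] -> [12, 6] and [3, 3]
  Split: [12, 6] -> [12] and [6]
  Merge: [12] + [6] -> [6, 12]
  Split: [3, 3] -> [3] and [3]
  Merge: [3] + [3] -> [3, 3]
Merge: [6, 12] + [3, 3] -> [3, 3, 6, 12]

Final sorted array: [3, 3, 6, 12]

The merge sort proceeds by recursively splitting the array and merging sorted halves.
After all merges, the sorted array is [3, 3, 6, 12].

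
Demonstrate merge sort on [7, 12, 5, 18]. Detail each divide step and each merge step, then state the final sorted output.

Merge sort trace:

Split: [7, 12, 5, 18] -> [7, 12] and [5, 18]
  Split: [7, 12] -> [7] and [12]
  Merge: [7] + [12] -> [7, 12]
  Split: [5, 18] -> [5] and [18]
  Merge: [5] + [18] -> [5, 18]
Merge: [7, 12] + [5, 18] -> [5, 7, 12, 18]

Final sorted array: [5, 7, 12, 18]

The merge sort proceeds by recursively splitting the array and merging sorted halves.
After all merges, the sorted array is [5, 7, 12, 18].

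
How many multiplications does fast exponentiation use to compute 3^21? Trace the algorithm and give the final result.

Computing 3^21 by squaring (build up from 3^1; each line after the first costs one multiplication):

3^1 = 3
3^2 = (3^1)^2 = 3^2 = 9
3^4 = (3^2)^2 = 9^2 = 81
3^5 = 3 * 3^4 = 3 * 81 = 243
3^10 = (3^5)^2 = 243^2 = 59049
3^20 = (3^10)^2 = 59049^2 = 3486784401
3^21 = 3 * 3^20 = 3 * 3486784401 = 10460353203

Result: 10460353203
Multiplications needed: 6 (6 lines after 3^1)

3^21 = 10460353203. Using exponentiation by squaring, this requires 6 multiplications. The key idea: if the exponent is even, square the half-power; if odd, multiply by the base once.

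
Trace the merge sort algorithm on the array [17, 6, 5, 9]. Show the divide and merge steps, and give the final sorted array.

Merge sort trace:

Split: [17, 6, 5, 9] -> [17, 6] and [5, 9]
  Split: [17, 6] -> [17] and [6]
  Merge: [17] + [6] -> [6, 17]
  Split: [5, 9] -> [5] and [9]
  Merge: [5] + [9] -> [5, 9]
Merge: [6, 17] + [5, 9] -> [5, 6, 9, 17]

Final sorted array: [5, 6, 9, 17]

The merge sort proceeds by recursively splitting the array and merging sorted halves.
After all merges, the sorted array is [5, 6, 9, 17].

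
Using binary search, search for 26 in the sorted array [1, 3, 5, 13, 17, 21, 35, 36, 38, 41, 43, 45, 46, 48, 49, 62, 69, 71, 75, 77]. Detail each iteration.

Binary search for 26 in [1, 3, 5, 13, 17, 21, 35, 36, 38, 41, 43, 45, 46, 48, 49, 62, 69, 71, 75, 77]:

lo=0, hi=19, mid=9, arr[mid]=41 -> 41 > 26, search left half
lo=0, hi=8, mid=4, arr[mid]=17 -> 17 < 26, search right half
lo=5, hi=8, mid=6, arr[mid]=35 -> 35 > 26, search left half
lo=5, hi=5, mid=5, arr[mid]=21 -> 21 < 26, search right half
lo=6 > hi=5, target 26 not found

Binary search determines that 26 is not in the array after 4 comparisons. The search space was exhausted without finding the target.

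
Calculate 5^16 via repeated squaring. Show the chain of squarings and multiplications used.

Computing 5^16 by squaring (build up from 5^1; each line after the first costs one multiplication):

5^1 = 5
5^2 = (5^1)^2 = 5^2 = 25
5^4 = (5^2)^2 = 25^2 = 625
5^8 = (5^4)^2 = 625^2 = 390625
5^16 = (5^8)^2 = 390625^2 = 152587890625

Result: 152587890625
Multiplications needed: 4 (4 lines after 5^1)

5^16 = 152587890625. Using exponentiation by squaring, this requires 4 multiplications. The key idea: if the exponent is even, square the half-power; if odd, multiply by the base once.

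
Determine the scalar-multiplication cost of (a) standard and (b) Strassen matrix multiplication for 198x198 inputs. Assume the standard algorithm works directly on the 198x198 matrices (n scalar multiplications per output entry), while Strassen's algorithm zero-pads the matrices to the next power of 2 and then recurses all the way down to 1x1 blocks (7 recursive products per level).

Matrix multiplication for 198x198 matrices:

Strassen's algorithm requires power-of-2 dimensions. Pad 198x198 to 256x256 (next power of 2).

Standard algorithm: 198^3 = 7762392 multiplications
Strassen's algorithm: 7^(log2(256)) = 7^8 = 5764801 multiplications
Savings: 7762392 - 5764801 = 1997591 multiplications

Standard: 7762392 multiplications (198^3). Strassen: 5764801 multiplications (7^8, after padding to 256x256). Strassen reduces 8 recursive multiplications to 7 at each level.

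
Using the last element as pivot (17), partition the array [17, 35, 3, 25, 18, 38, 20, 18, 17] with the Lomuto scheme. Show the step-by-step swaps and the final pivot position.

Lomuto partition with pivot = 17:

Initial array: [17, 35, 3, 25, 18, 38, 20, 18, 17]

arr[0]=17 <= 17: swap with position 0, array becomes [17, 35, 3, 25, 18, 38, 20, 18, 17]
arr[1]=35 > 17: no swap
arr[2]=3 <= 17: swap with position 1, array becomes [17, 3, 35, 25, 18, 38, 20, 18, 17]
arr[3]=25 > 17: no swap
arr[4]=18 > 17: no swap
arr[5]=38 > 17: no swap
arr[6]=20 > 17: no swap
arr[7]=18 > 17: no swap

Place pivot at position 2: [17, 3, 17, 25, 18, 38, 20, 18, 35]
Pivot position: 2

After partitioning with pivot 17, the array becomes [17, 3, 17, 25, 18, 38, 20, 18, 35]. The pivot is placed at index 2. All elements to the left of the pivot are <= 17, and all elements to the right are > 17.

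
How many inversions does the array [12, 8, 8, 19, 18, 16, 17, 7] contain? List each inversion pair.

Finding inversions in [12, 8, 8, 19, 18, 16, 17, 7]:

(0, 1): arr[0]=12 > arr[1]=8
(0, 2): arr[0]=12 > arr[2]=8
(0, 7): arr[0]=12 > arr[7]=7
(1, 7): arr[1]=8 > arr[7]=7
(2, 7): arr[2]=8 > arr[7]=7
(3, 4): arr[3]=19 > arr[4]=18
(3, 5): arr[3]=19 > arr[5]=16
(3, 6): arr[3]=19 > arr[6]=17
(3, 7): arr[3]=19 > arr[7]=7
(4, 5): arr[4]=18 > arr[5]=16
(4, 6): arr[4]=18 > arr[6]=17
(4, 7): arr[4]=18 > arr[7]=7
(5, 7): arr[5]=16 > arr[7]=7
(6, 7): arr[6]=17 > arr[7]=7

Total inversions: 14

The array has 14 inversion(s): (0,1), (0,2), (0,7), (1,7), (2,7), (3,4), (3,5), (3,6), (3,7), (4,5), (4,6), (4,7), (5,7), (6,7). Each pair (i,j) satisfies i < j and arr[i] > arr[j].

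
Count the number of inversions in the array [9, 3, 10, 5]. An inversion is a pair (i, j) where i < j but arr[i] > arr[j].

Finding inversions in [9, 3, 10, 5]:

(0, 1): arr[0]=9 > arr[1]=3
(0, 3): arr[0]=9 > arr[3]=5
(2, 3): arr[2]=10 > arr[3]=5

Total inversions: 3

The array has 3 inversion(s): (0,1), (0,3), (2,3). Each pair (i,j) satisfies i < j and arr[i] > arr[j].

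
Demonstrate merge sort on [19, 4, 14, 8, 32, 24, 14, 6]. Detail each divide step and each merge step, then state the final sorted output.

Merge sort trace:

Split: [19, 4, 14, 8, 32, 24, 14, 6] -> [19, 4, 14, 8] and [32, 24, 14, 6]
  Split: [19, 4, 14, 8] -> [19, 4] and [14, 8]
    Split: [19, 4] -> [19] and [4]
    Merge: [19] + [4] -> [4, 19]
    Split: [14, 8] -> [14] and [8]
    Merge: [14] + [8] -> [8, 14]
  Merge: [4, 19] + [8, 14] -> [4, 8, 14, 19]
  Split: [32, 24, 14, 6] -> [32, 24] and [14, 6]
    Split: [32, 24] -> [32] and [24]
    Merge: [32] + [24] -> [24, 32]
    Split: [14, 6] -> [14] and [6]
    Merge: [14] + [6] -> [6, 14]
  Merge: [24, 32] + [6, 14] -> [6, 14, 24, 32]
Merge: [4, 8, 14, 19] + [6, 14, 24, 32] -> [4, 6, 8, 14, 14, 19, 24, 32]

Final sorted array: [4, 6, 8, 14, 14, 19, 24, 32]

The merge sort proceeds by recursively splitting the array and merging sorted halves.
After all merges, the sorted array is [4, 6, 8, 14, 14, 19, 24, 32].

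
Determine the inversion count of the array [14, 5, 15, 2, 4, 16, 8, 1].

Finding inversions in [14, 5, 15, 2, 4, 16, 8, 1]:

(0, 1): arr[0]=14 > arr[1]=5
(0, 3): arr[0]=14 > arr[3]=2
(0, 4): arr[0]=14 > arr[4]=4
(0, 6): arr[0]=14 > arr[6]=8
(0, 7): arr[0]=14 > arr[7]=1
(1, 3): arr[1]=5 > arr[3]=2
(1, 4): arr[1]=5 > arr[4]=4
(1, 7): arr[1]=5 > arr[7]=1
(2, 3): arr[2]=15 > arr[3]=2
(2, 4): arr[2]=15 > arr[4]=4
(2, 6): arr[2]=15 > arr[6]=8
(2, 7): arr[2]=15 > arr[7]=1
(3, 7): arr[3]=2 > arr[7]=1
(4, 7): arr[4]=4 > arr[7]=1
(5, 6): arr[5]=16 > arr[6]=8
(5, 7): arr[5]=16 > arr[7]=1
(6, 7): arr[6]=8 > arr[7]=1

Total inversions: 17

The array has 17 inversion(s): (0,1), (0,3), (0,4), (0,6), (0,7), (1,3), (1,4), (1,7), (2,3), (2,4), (2,6), (2,7), (3,7), (4,7), (5,6), (5,7), (6,7). Each pair (i,j) satisfies i < j and arr[i] > arr[j].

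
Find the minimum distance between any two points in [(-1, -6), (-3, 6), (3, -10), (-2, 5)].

Computing all pairwise distances among 4 points:

d((-1, -6), (-3, 6)) = 12.1655
d((-1, -6), (3, -10)) = 5.6569
d((-1, -6), (-2, 5)) = 11.0454
d((-3, 6), (3, -10)) = 17.088
d((-3, 6), (-2, 5)) = 1.4142 <-- minimum
d((3, -10), (-2, 5)) = 15.8114

Closest pair: (-3, 6) and (-2, 5) with distance 1.4142

The closest pair is (-3, 6) and (-2, 5) with Euclidean distance 1.4142. For 4 points, brute-force pairwise comparison is shown above. For large n, the divide-and-conquer algorithm (sort by x, recurse on halves, check the dividing strip) achieves O(n log n).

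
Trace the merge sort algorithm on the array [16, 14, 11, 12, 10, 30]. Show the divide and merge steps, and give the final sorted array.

Merge sort trace:

Split: [16, 14, 11, 12, 10, 30] -> [16, 14, 11] and [12, 10, 30]
  Split: [16, 14, 11] -> [16] and [14, 11]
    Split: [14, 11] -> [14] and [11]
    Merge: [14] + [11] -> [11, 14]
  Merge: [16] + [11, 14] -> [11, 14, 16]
  Split: [12, 10, 30] -> [12] and [10, 30]
    Split: [10, 30] -> [10] and [30]
    Merge: [10] + [30] -> [10, 30]
  Merge: [12] + [10, 30] -> [10, 12, 30]
Merge: [11, 14, 16] + [10, 12, 30] -> [10, 11, 12, 14, 16, 30]

Final sorted array: [10, 11, 12, 14, 16, 30]

The merge sort proceeds by recursively splitting the array and merging sorted halves.
After all merges, the sorted array is [10, 11, 12, 14, 16, 30].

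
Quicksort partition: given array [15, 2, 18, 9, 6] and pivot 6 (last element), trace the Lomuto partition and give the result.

Lomuto partition with pivot = 6:

Initial array: [15, 2, 18, 9, 6]

arr[0]=15 > 6: no swap
arr[1]=2 <= 6: swap with position 0, array becomes [2, 15, 18, 9, 6]
arr[2]=18 > 6: no swap
arr[3]=9 > 6: no swap

Place pivot at position 1: [2, 6, 18, 9, 15]
Pivot position: 1

After partitioning with pivot 6, the array becomes [2, 6, 18, 9, 15]. The pivot is placed at index 1. All elements to the left of the pivot are <= 6, and all elements to the right are > 6.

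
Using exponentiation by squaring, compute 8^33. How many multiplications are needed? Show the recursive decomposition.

Computing 8^33 by squaring (build up from 8^1; each line after the first costs one multiplication):

8^1 = 8
8^2 = (8^1)^2 = 8^2 = 64
8^4 = (8^2)^2 = 64^2 = 4096
8^8 = (8^4)^2 = 4096^2 = 16777216
8^16 = (8^8)^2 = 16777216^2 = 281474976710656
8^32 = (8^16)^2 = 281474976710656^2 = 79228162514264337593543950336
8^33 = 8 * 8^32 = 8 * 79228162514264337593543950336 = 633825300114114700748351602688

Result: 633825300114114700748351602688
Multiplications needed: 6 (6 lines after 8^1)

8^33 = 633825300114114700748351602688. Using exponentiation by squaring, this requires 6 multiplications. The key idea: if the exponent is even, square the half-power; if odd, multiply by the base once.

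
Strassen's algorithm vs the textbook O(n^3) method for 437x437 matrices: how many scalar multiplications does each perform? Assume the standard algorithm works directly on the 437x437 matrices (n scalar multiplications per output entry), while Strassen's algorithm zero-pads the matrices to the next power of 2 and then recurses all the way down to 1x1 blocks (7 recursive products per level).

Matrix multiplication for 437x437 matrices:

Strassen's algorithm requires power-of-2 dimensions. Pad 437x437 to 512x512 (next power of 2).

Standard algorithm: 437^3 = 83453453 multiplications
Strassen's algorithm: 7^(log2(512)) = 7^9 = 40353607 multiplications
Savings: 83453453 - 40353607 = 43099846 multiplications

Standard: 83453453 multiplications (437^3). Strassen: 40353607 multiplications (7^9, after padding to 512x512). Strassen reduces 8 recursive multiplications to 7 at each level.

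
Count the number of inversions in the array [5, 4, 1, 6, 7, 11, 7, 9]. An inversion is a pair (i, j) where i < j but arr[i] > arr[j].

Finding inversions in [5, 4, 1, 6, 7, 11, 7, 9]:

(0, 1): arr[0]=5 > arr[1]=4
(0, 2): arr[0]=5 > arr[2]=1
(1, 2): arr[1]=4 > arr[2]=1
(5, 6): arr[5]=11 > arr[6]=7
(5, 7): arr[5]=11 > arr[7]=9

Total inversions: 5

The array has 5 inversion(s): (0,1), (0,2), (1,2), (5,6), (5,7). Each pair (i,j) satisfies i < j and arr[i] > arr[j].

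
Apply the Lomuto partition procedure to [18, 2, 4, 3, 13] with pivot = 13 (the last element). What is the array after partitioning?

Lomuto partition with pivot = 13:

Initial array: [18, 2, 4, 3, 13]

arr[0]=18 > 13: no swap
arr[1]=2 <= 13: swap with position 0, array becomes [2, 18, 4, 3, 13]
arr[2]=4 <= 13: swap with position 1, array becomes [2, 4, 18, 3, 13]
arr[3]=3 <= 13: swap with position 2, array becomes [2, 4, 3, 18, 13]

Place pivot at position 3: [2, 4, 3, 13, 18]
Pivot position: 3

After partitioning with pivot 13, the array becomes [2, 4, 3, 13, 18]. The pivot is placed at index 3. All elements to the left of the pivot are <= 13, and all elements to the right are > 13.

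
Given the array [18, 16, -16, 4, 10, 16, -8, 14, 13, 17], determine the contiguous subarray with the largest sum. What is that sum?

Using Kadane's algorithm on [18, 16, -16, 4, 10, 16, -8, 14, 13, 17]:

Scanning through the array:
Position 1 (value 16): max_ending_here = 34, max_so_far = 34
Position 2 (value -16): max_ending_here = 18, max_so_far = 34
Position 3 (value 4): max_ending_here = 22, max_so_far = 34
Position 4 (value 10): max_ending_here = 32, max_so_far = 34
Position 5 (value 16): max_ending_here = 48, max_so_far = 48
Position 6 (value -8): max_ending_here = 40, max_so_far = 48
Position 7 (value 14): max_ending_here = 54, max_so_far = 54
Position 8 (value 13): max_ending_here = 67, max_so_far = 67
Position 9 (value 17): max_ending_here = 84, max_so_far = 84

Maximum subarray: [18, 16, -16, 4, 10, 16, -8, 14, 13, 17]
Maximum sum: 84

The maximum subarray is [18, 16, -16, 4, 10, 16, -8, 14, 13, 17] with sum 84. This subarray runs from index 0 to index 9.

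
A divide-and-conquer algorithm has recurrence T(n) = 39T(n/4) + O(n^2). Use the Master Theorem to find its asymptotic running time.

Master Theorem for T(n) = 39T(n/4) + O(n^2):

a = 39, b = 4, c = 2
log_b(a) = log_4(39) = 2.6427

Case 1: c = 2 < log_4(39) = 2.6427
T(n) = O(n^(log_4 39))

For T(n) = 39T(n/4) + O(n^2): log_4(39) = 2.6427. This is Case 1 of the Master Theorem (c < log_b(a), work dominated by leaves), giving O(n^(log_4 39)).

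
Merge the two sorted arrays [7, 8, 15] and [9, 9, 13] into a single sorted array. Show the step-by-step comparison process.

Merging process:

Compare 7 vs 9: take 7 from left. Merged: [7]
Compare 8 vs 9: take 8 from left. Merged: [7, 8]
Compare 15 vs 9: take 9 from right. Merged: [7, 8, 9]
Compare 15 vs 9: take 9 from right. Merged: [7, 8, 9, 9]
Compare 15 vs 13: take 13 from right. Merged: [7, 8, 9, 9, 13]
Append remaining from left: [15]. Merged: [7, 8, 9, 9, 13, 15]

Final merged array: [7, 8, 9, 9, 13, 15]
Total comparisons: 5

The merged array is [7, 8, 9, 9, 13, 15], requiring 5 comparisons. The merge step runs in O(n) time where n is the total number of elements.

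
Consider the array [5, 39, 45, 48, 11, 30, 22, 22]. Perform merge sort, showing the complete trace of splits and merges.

Merge sort trace:

Split: [5, 39, 45, 48, 11, 30, 22, 22] -> [5, 39, 45, 48] and [11, 30, 22, 22]
  Split: [5, 39, 45, 48] -> [5, 39] and [45, 48]
    Split: [5, 39] -> [5] and [39]
    Merge: [5] + [39] -> [5, 39]
    Split: [45, 48] -> [45] and [48]
    Merge: [45] + [48] -> [45, 48]
  Merge: [5, 39] + [45, 48] -> [5, 39, 45, 48]
  Split: [11, 30, 22, 22] -> [11, 30] and [22, 22]
    Split: [11, 30] -> [11] and [30]
    Merge: [11] + [30] -> [11, 30]
    Split: [22, 22] -> [22] and [22]
    Merge: [22] + [22] -> [22, 22]
  Merge: [11, 30] + [22, 22] -> [11, 22, 22, 30]
Merge: [5, 39, 45, 48] + [11, 22, 22, 30] -> [5, 11, 22, 22, 30, 39, 45, 48]

Final sorted array: [5, 11, 22, 22, 30, 39, 45, 48]

The merge sort proceeds by recursively splitting the array and merging sorted halves.
After all merges, the sorted array is [5, 11, 22, 22, 30, 39, 45, 48].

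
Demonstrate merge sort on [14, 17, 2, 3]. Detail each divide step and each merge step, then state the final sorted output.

Merge sort trace:

Split: [14, 17, 2, 3] -> [14, 17] and [2, 3]
  Split: [14, 17] -> [14] and [17]
  Merge: [14] + [17] -> [14, 17]
  Split: [2, 3] -> [2] and [3]
  Merge: [2] + [3] -> [2, 3]
Merge: [14, 17] + [2, 3] -> [2, 3, 14, 17]

Final sorted array: [2, 3, 14, 17]

The merge sort proceeds by recursively splitting the array and merging sorted halves.
After all merges, the sorted array is [2, 3, 14, 17].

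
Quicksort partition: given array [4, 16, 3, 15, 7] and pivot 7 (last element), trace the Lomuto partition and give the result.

Lomuto partition with pivot = 7:

Initial array: [4, 16, 3, 15, 7]

arr[0]=4 <= 7: swap with position 0, array becomes [4, 16, 3, 15, 7]
arr[1]=16 > 7: no swap
arr[2]=3 <= 7: swap with position 1, array becomes [4, 3, 16, 15, 7]
arr[3]=15 > 7: no swap

Place pivot at position 2: [4, 3, 7, 15, 16]
Pivot position: 2

After partitioning with pivot 7, the array becomes [4, 3, 7, 15, 16]. The pivot is placed at index 2. All elements to the left of the pivot are <= 7, and all elements to the right are > 7.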